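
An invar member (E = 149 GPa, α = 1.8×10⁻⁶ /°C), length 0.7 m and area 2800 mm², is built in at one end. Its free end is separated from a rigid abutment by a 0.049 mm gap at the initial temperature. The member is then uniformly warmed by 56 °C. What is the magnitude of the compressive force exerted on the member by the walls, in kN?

P ≈ 12.8 kN

If the wall were absent the member would grow by αΔT L = 1.8×10⁻⁶ × 56 × 700 = 0.07056 mm.
The gap closes (δ_free > 0.049 mm) and the wall then resists a further 0.07056 − 0.049 = 0.02156 mm of expansion.
So σ = E(δ_free − g)/L = 149×10³ × 0.02156/700 = 4.589 MPa.
Force on the wall = σA = 4.589 × 2800 mm² = 12.85 kN.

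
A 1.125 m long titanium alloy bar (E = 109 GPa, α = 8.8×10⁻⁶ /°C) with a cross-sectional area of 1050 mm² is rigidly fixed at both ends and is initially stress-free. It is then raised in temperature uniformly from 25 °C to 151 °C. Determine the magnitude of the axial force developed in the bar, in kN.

The ends cannot move, so σ = EαΔT = 109×10³ × 8.8×10⁻⁶ × 126 = 120.9 MPa.
Then P = σA = 120.9 × 1050 mm² = 126.9 kN, compressive.

P ≈ 127 kN (compressive)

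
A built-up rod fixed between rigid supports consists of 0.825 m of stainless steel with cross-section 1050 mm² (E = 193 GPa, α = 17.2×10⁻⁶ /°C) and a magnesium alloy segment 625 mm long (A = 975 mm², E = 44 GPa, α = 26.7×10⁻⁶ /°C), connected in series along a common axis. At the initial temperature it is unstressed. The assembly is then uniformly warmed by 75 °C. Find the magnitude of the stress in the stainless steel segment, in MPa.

With the walls removed the bar would change length by δ_free = Σ αᵢΔT Lᵢ = 17.2×10⁻⁶×75×825 + 26.7×10⁻⁶×75×625 = 2.316 mm.
The rigid supports impose zero overall length change; the single axial force P common to all segments must satisfy P Σ Lᵢ/(AᵢEᵢ) = δ_free.
Σ Lᵢ/(AᵢEᵢ) = 825/(1050×193×10³) + 625/(975×44×10³) = 1.864×10⁻⁵ mm/N.
So P = 2.316 / 1.864×10⁻⁵ = 124.2 kN, compressive.
σ_{stainless steel} = P / A = 124200 / 1050 = 118.3 MPa.

σ ≈ 118 MPa (compressive)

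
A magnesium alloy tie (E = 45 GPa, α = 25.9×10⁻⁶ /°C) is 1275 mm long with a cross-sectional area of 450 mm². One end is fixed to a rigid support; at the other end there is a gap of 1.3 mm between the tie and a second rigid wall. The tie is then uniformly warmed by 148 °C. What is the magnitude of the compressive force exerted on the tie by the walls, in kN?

If the wall were absent the tie would grow by αΔT L = 25.9×10⁻⁶ × 148 × 1275 = 4.887 mm.
The gap closes (δ_free > 1.3 mm) and the wall then resists a further 4.887 − 1.3 = 3.587 mm of expansion.
So σ = E(δ_free − g)/L = 45×10³ × 3.587/1275 = 126.6 MPa.
P = σA = 126.6 × 450 = 56.98 kN.

P ≈ 57 kN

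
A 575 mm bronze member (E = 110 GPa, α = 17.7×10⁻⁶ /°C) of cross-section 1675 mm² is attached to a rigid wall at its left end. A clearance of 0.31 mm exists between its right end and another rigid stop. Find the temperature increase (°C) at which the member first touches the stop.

The gap closes when αΔT L = 0.31 mm, since the member is still unstressed at that instant.
So ΔT = g/(αL) = 0.31/(17.7×10⁻⁶ × 575) = 30.46 °C.

ΔT ≈ 30.5 °C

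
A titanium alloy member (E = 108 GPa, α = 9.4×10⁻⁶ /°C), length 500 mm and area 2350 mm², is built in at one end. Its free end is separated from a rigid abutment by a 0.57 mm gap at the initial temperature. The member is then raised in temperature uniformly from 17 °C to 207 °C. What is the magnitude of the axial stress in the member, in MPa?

Free thermal elongation = αΔT L = 9.4×10⁻⁶ × 190 × 500 = 0.893 mm.
After closing the 0.57 mm clearance, 0.893 − 0.57 = 0.323 mm of expansion remains to be suppressed by the wall.
That suppressed elongation corresponds to σ = E·Δ/L = 108×10³ × 0.323/500 = 69.77 MPa.

σ ≈ 69.8 MPa (compressive)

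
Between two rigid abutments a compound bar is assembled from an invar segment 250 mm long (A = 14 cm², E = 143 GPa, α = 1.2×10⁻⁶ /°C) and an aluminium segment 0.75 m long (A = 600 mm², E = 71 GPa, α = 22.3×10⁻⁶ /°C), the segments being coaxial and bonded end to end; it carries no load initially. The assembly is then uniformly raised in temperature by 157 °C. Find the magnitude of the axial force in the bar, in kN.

Free thermal expansion of the whole bar: Σ αᵢΔT Lᵢ = 1.2×10⁻⁶×157×250 + 22.3×10⁻⁶×157×750 = 2.673 mm.
Since the ends are fixed, an axial force P builds up, equal in every segment, with P · Σ Lᵢ/(AᵢEᵢ) = δ_free.
Σ Lᵢ/(AᵢEᵢ) = 250/(1400×143×10³) + 750/(600×71×10³) = 1.885×10⁻⁵ mm/N.
So P = 2.673 / 1.885×10⁻⁵ = 141.8 kN, compressive.

P ≈ 142 kN (compressive)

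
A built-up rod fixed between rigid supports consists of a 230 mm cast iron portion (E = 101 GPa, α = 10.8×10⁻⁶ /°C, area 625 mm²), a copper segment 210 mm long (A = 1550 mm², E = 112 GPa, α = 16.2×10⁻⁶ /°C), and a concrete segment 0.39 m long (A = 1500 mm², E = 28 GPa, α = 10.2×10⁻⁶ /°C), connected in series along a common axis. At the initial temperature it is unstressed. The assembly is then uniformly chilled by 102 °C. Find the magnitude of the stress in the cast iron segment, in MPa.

σ ≈ 114 MPa (tensile)

With the walls removed the bar would change length by δ_free = Σ αᵢΔT Lᵢ = 10.8×10⁻⁶×102×230 + 16.2×10⁻⁶×102×210 + 10.2×10⁻⁶×102×390 = 1.006 mm.
Since the ends are fixed, an axial force P builds up, equal in every segment, with P · Σ Lᵢ/(AᵢEᵢ) = δ_free.
The series flexibility is Σ Lᵢ/(AᵢEᵢ) = 230/(625×101×10³) + 210/(1550×112×10³) + 390/(1500×28×10³) = 1.414×10⁻⁵ mm/N.
P = 1.006 / 1.414×10⁻⁵ = 71160 N = 71.16 kN, tensile.
σ_{cast iron} = P / A = 71160 / 625 = 113.9 MPa.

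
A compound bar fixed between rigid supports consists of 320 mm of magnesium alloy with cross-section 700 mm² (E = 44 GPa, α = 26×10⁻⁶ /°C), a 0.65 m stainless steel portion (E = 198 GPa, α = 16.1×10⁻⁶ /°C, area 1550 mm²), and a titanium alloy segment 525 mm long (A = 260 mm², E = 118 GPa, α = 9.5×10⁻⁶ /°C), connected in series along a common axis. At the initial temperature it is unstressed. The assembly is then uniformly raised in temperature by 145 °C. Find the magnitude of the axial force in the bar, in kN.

With the walls removed the bar would change length by δ_free = Σ αᵢΔT Lᵢ = 26×10⁻⁶×145×320 + 16.1×10⁻⁶×145×650 + 9.5×10⁻⁶×145×525 = 3.447 mm.
The rigid supports impose zero overall length change; the single axial force P common to all segments must satisfy P Σ Lᵢ/(AᵢEᵢ) = δ_free.
Σ Lᵢ/(AᵢEᵢ) = 320/(700×44×10³) + 650/(1550×198×10³) + 525/(260×118×10³) = 2.962×10⁻⁵ mm/N.
So P = 3.447 / 2.962×10⁻⁵ = 116.4 kN, compressive.

P ≈ 116 kN (compressive)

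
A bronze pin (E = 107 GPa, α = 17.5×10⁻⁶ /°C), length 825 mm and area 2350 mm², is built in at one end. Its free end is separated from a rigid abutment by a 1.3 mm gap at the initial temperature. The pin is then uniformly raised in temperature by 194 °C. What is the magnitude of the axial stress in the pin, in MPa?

Unrestrained expansion: δ_free = αΔT L = 17.5×10⁻⁶ × 194 × 825 = 2.801 mm.
After closing the 1.3 mm clearance, 2.801 − 1.3 = 1.501 mm of expansion remains to be suppressed by the wall.
Compatibility: PL/(AE) = 1.501 mm, so σ = P/A = E × (1.501/825) = 194.7 MPa.

σ ≈ 195 MPa (compressive)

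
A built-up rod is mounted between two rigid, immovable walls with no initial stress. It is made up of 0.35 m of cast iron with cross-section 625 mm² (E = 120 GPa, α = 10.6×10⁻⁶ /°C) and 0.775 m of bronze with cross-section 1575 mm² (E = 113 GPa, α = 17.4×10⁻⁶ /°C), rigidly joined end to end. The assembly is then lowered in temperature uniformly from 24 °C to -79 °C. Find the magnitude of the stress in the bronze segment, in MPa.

Free thermal contraction of the whole bar: Σ αᵢΔT Lᵢ = 10.6×10⁻⁶×103×350 + 17.4×10⁻⁶×103×775 = 1.771 mm.
The rigid supports impose zero overall length change; the single axial force P common to all segments must satisfy P Σ Lᵢ/(AᵢEᵢ) = δ_free.
The series flexibility is Σ Lᵢ/(AᵢEᵢ) = 350/(625×120×10³) + 775/(1575×113×10³) = 9.021×10⁻⁶ mm/N.
So P = 1.771 / 9.021×10⁻⁶ = 196.3 kN, tensile.
σ_{bronze} = P / A = 196300 / 1575 = 124.7 MPa.

σ ≈ 125 MPa (tensile)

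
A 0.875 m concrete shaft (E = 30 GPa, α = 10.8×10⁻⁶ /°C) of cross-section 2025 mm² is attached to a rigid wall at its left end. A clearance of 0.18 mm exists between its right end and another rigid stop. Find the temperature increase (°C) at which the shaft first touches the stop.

Contact occurs when the free expansion equals the gap: αΔT L = 0.18 mm.
So ΔT = g/(αL) = 0.18/(10.8×10⁻⁶ × 875) = 19.05 °C.

ΔT ≈ 19 °C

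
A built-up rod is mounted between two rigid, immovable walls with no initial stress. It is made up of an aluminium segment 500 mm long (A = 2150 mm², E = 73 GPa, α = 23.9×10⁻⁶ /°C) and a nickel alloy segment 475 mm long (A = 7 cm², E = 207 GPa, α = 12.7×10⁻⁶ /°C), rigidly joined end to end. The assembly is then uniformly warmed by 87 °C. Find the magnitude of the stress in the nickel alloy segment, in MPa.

Free thermal expansion of the whole bar: Σ αᵢΔT Lᵢ = 23.9×10⁻⁶×87×500 + 12.7×10⁻⁶×87×475 = 1.564 mm.
Since the ends are fixed, an axial force P builds up, equal in every segment, with P · Σ Lᵢ/(AᵢEᵢ) = δ_free.
Σ Lᵢ/(AᵢEᵢ) = 500/(2150×73×10³) + 475/(700×207×10³) = 6.464×10⁻⁶ mm/N.
P = 1.564 / 6.464×10⁻⁶ = 242000 N = 242 kN, compressive.
σ_{nickel alloy} = P / A = 242000 / 700 = 345.8 MPa.

σ ≈ 346 MPa (compressive)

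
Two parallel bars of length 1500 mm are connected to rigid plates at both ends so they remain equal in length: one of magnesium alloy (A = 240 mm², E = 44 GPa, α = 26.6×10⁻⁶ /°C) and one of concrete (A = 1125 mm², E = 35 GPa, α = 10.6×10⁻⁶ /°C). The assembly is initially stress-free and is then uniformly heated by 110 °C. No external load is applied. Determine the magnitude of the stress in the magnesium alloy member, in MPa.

The magnesium alloy has the larger α, so on heating it would change length more than the concrete if both were free. The rigid plates force a common final length, so the magnesium alloy is put into compression and the concrete into tension, with equal and opposite forces P (no external load).
Setting the final lengths equal and cancelling L: (α₁ − α₂)ΔT = P/(A₁E₁) + P/(A₂E₂).
|α₁ − α₂|·ΔT = 16×10⁻⁶ × 110 = 0.00176.
1/(A₁E₁) + 1/(A₂E₂) = 1/(240×44×10³) + 1/(1125×35×10³) = 1.201×10⁻⁷ N⁻¹.
P = 0.00176 / 1.201×10⁻⁷ = 14660 N = 14.66 kN.
σ_{magnesium alloy} = P/A₁ = 14660/240 = 61.06 MPa, compressive.

σ ≈ 61.1 MPa (compressive)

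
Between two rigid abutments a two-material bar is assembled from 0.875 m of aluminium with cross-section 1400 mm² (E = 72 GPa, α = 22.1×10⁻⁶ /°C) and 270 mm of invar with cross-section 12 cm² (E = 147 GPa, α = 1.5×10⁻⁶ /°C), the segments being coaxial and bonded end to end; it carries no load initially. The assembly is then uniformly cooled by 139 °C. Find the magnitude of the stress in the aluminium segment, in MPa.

σ ≈ 192 MPa (tensile)

With the walls removed the bar would change length by δ_free = Σ αᵢΔT Lᵢ = 22.1×10⁻⁶×139×875 + 1.5×10⁻⁶×139×270 = 2.744 mm.
The walls prevent any net length change, so an axial force P (same in every segment) develops. Compatibility: P · Σ Lᵢ/(AᵢEᵢ) = δ_free.
Σ Lᵢ/(AᵢEᵢ) = 875/(1400×72×10³) + 270/(1200×147×10³) = 1.021×10⁻⁵ mm/N.
Hence P = δ_free / Σ(L/AE) = 2.744/1.021×10⁻⁵ = 268.7 kN (tensile).
σ_{aluminium} = P / A = 268700 / 1400 = 192 MPa.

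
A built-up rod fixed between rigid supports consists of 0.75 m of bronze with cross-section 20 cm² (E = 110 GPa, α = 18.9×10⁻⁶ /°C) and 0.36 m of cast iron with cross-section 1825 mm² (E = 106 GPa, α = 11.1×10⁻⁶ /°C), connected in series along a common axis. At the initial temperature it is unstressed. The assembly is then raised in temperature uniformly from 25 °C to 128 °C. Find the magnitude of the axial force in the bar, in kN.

P ≈ 355 kN (compressive)

With the walls removed the bar would change length by δ_free = Σ αᵢΔT Lᵢ = 18.9×10⁻⁶×103×750 + 11.1×10⁻⁶×103×360 = 1.872 mm.
The rigid supports impose zero overall length change; the single axial force P common to all segments must satisfy P Σ Lᵢ/(AᵢEᵢ) = δ_free.
Σ Lᵢ/(AᵢEᵢ) = 750/(2000×110×10³) + 360/(1825×106×10³) = 5.27×10⁻⁶ mm/N.
P = 1.872 / 5.27×10⁻⁶ = 355100 N = 355.1 kN, compressive.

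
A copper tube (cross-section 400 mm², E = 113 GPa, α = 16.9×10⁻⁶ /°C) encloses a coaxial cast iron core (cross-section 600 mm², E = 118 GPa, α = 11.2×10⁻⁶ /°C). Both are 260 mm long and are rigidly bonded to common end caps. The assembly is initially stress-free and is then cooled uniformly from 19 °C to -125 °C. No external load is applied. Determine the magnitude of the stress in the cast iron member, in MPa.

σ ≈ 37.7 MPa (compressive)

The copper has the larger α, so on cooling it would change length more than the cast iron if both were free. The rigid plates force a common final length, so the copper is put into tension and the cast iron into compression, with equal and opposite forces P (no external load).
Setting the final lengths equal and cancelling L: (α₁ − α₂)ΔT = P/(A₁E₁) + P/(A₂E₂).
|α₁ − α₂|·ΔT = 5.7×10⁻⁶ × 144 = 0.0008208.
1/(A₁E₁) + 1/(A₂E₂) = 1/(400×113×10³) + 1/(600×118×10³) = 3.625×10⁻⁸ N⁻¹.
So P = 0.0008208 / 3.625×10⁻⁸ = 22.64 kN.
σ_{cast iron} = P/A₂ = 22640/600 = 37.74 MPa, compressive.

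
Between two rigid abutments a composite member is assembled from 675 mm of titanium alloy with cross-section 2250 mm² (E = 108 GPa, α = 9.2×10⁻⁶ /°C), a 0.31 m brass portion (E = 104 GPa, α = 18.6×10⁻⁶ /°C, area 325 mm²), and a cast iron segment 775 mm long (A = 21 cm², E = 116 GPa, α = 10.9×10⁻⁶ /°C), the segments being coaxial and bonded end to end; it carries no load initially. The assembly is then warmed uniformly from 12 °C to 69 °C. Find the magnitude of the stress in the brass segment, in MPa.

With the walls removed the bar would change length by δ_free = Σ αᵢΔT Lᵢ = 9.2×10⁻⁶×57×675 + 18.6×10⁻⁶×57×310 + 10.9×10⁻⁶×57×775 = 1.164 mm.
The walls prevent any net length change, so an axial force P (same in every segment) develops. Compatibility: P · Σ Lᵢ/(AᵢEᵢ) = δ_free.
The series flexibility is Σ Lᵢ/(AᵢEᵢ) = 675/(2250×108×10³) + 310/(325×104×10³) + 775/(2100×116×10³) = 1.513×10⁻⁵ mm/N.
P = 1.164 / 1.513×10⁻⁵ = 76940 N = 76.94 kN, compressive.
σ_{brass} = P / A = 76940 / 325 = 236.7 MPa.

σ ≈ 237 MPa (compressive)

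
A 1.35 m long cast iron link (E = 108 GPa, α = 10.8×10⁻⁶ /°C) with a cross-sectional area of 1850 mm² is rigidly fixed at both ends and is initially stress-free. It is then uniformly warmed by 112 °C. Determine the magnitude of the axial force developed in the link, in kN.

The ends cannot move, so σ = EαΔT = 108×10³ × 10.8×10⁻⁶ × 112 = 130.6 MPa.
P = AEαΔT = 1850 × 108×10³ × 10.8×10⁻⁶ × 112 = 241.7 kN (compressive).

P ≈ 242 kN (compressive)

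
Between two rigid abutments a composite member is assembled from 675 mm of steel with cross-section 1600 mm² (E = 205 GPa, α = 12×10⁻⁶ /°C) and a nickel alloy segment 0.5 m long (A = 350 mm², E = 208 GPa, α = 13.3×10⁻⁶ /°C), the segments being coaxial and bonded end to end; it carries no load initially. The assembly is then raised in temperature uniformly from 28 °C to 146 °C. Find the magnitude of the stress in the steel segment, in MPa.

Free thermal expansion of the whole bar: Σ αᵢΔT Lᵢ = 12×10⁻⁶×118×675 + 13.3×10⁻⁶×118×500 = 1.74 mm.
The rigid supports impose zero overall length change; the single axial force P common to all segments must satisfy P Σ Lᵢ/(AᵢEᵢ) = δ_free.
The series flexibility is Σ Lᵢ/(AᵢEᵢ) = 675/(1600×205×10³) + 500/(350×208×10³) = 8.926×10⁻⁶ mm/N.
Hence P = δ_free / Σ(L/AE) = 1.74/8.926×10⁻⁶ = 195 kN (compressive).
σ_{steel} = P / A = 195000 / 1600 = 121.9 MPa.

σ ≈ 122 MPa (compressive)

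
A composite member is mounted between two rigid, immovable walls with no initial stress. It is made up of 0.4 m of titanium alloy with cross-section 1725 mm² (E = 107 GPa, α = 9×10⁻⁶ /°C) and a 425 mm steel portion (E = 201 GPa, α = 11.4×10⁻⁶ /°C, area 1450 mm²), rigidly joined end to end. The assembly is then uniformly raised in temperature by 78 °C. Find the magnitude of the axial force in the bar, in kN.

P ≈ 182 kN (compressive)

If the supports were absent, the total length change would be Σ αᵢΔT Lᵢ = 9×10⁻⁶×78×400 + 11.4×10⁻⁶×78×425 = 0.6587 mm.
The walls prevent any net length change, so an axial force P (same in every segment) develops. Compatibility: P · Σ Lᵢ/(AᵢEᵢ) = δ_free.
Σ Lᵢ/(AᵢEᵢ) = 400/(1725×107×10³) + 425/(1450×201×10³) = 3.625×10⁻⁶ mm/N.
Hence P = δ_free / Σ(L/AE) = 0.6587/3.625×10⁻⁶ = 181.7 kN (compressive).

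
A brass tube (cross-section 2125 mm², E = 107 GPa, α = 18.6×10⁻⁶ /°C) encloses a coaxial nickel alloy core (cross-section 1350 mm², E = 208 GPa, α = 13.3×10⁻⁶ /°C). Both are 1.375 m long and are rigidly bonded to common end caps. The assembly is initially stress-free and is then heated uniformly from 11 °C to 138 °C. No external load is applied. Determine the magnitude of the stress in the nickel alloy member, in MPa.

σ ≈ 62.6 MPa (tensile)

Both members must finish at the same length. With the larger α, the brass tends to over-expand; the plates restrain it, putting the brass in compression and the nickel alloy in tension. With no external load the two internal forces are equal and opposite, magnitude P.
Compatibility of the two members (thermal + elastic change equal): (α₁ − α₂)ΔT = P·[1/(A₁E₁) + 1/(A₂E₂)].
|α₁ − α₂|·ΔT = 5.3×10⁻⁶ × 127 = 0.0006731.
1/(A₁E₁) + 1/(A₂E₂) = 1/(2125×107×10³) + 1/(1350×208×10³) = 7.959×10⁻⁹ N⁻¹.
P = 0.0006731 / 7.959×10⁻⁹ = 84570 N = 84.57 kN.
σ_{nickel alloy} = P/A₂ = 84570/1350 = 62.64 MPa, tensile.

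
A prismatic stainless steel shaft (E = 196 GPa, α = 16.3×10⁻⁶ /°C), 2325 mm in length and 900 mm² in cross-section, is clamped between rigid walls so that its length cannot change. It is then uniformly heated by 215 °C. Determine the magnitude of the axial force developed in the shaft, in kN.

P ≈ 618 kN (compressive)

With zero net strain, σ = E·αΔT = 196 GPa × 16.3×10⁻⁶ × 215 = 686.9 MPa.
Axial force P = σA = 686.9 × 900 = 618200 N = 618.2 kN, compressive.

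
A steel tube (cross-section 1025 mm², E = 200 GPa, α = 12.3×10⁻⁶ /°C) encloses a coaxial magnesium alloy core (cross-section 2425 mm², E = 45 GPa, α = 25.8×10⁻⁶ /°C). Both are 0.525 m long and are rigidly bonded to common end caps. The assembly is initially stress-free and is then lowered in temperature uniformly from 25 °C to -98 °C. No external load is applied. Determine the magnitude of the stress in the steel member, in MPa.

Both members must finish at the same length. With the larger α, the magnesium alloy tends to over-contract; the plates restrain it, putting the magnesium alloy in tension and the steel in compression. With no external load the two internal forces are equal and opposite, magnitude P.
Equating the net (thermal + elastic) strains gives |α₁ − α₂|·ΔT = P·[1/(A₁E₁) + 1/(A₂E₂)].
|α₁ − α₂|·ΔT = 13.5×10⁻⁶ × 123 = 0.00166.
1/(A₁E₁) + 1/(A₂E₂) = 1/(1025×200×10³) + 1/(2425×45×10³) = 1.404×10⁻⁸ N⁻¹.
P = 0.00166 / 1.404×10⁻⁸ = 118300 N = 118.3 kN.
σ_{steel} = P/A₁ = 118300/1025 = 115.4 MPa, compressive.

σ ≈ 115 MPa (compressive)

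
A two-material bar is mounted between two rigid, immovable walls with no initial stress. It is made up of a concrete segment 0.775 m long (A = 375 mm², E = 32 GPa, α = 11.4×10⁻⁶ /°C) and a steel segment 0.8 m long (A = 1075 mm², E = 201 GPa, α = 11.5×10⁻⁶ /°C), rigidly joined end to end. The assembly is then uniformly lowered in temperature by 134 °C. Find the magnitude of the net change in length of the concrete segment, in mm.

|ΔL| ≈ 1.1 mm

Free thermal contraction of the whole bar: Σ αᵢΔT Lᵢ = 11.4×10⁻⁶×134×775 + 11.5×10⁻⁶×134×800 = 2.417 mm.
Since the ends are fixed, an axial force P builds up, equal in every segment, with P · Σ Lᵢ/(AᵢEᵢ) = δ_free.
Σ Lᵢ/(AᵢEᵢ) = 775/(375×32×10³) + 800/(1075×201×10³) = 6.829×10⁻⁵ mm/N.
So P = 2.417 / 6.829×10⁻⁵ = 35.39 kN, tensile.
For the concrete segment, free thermal change = 11.4×10⁻⁶×134×775 = 1.184 mm and elastic change from P = 35390×775/(375×32×10³) = 2.286 mm; these oppose, so the net change is 1.1 mm (segment lengthens).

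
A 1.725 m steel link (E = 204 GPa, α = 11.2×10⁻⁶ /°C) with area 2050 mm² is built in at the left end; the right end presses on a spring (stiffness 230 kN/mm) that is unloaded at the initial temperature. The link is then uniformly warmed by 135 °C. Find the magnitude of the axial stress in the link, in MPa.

The unrestrained thermal change is αΔT L = 11.2×10⁻⁶ × 135 × 1725 = 2.608 mm.
Let P be the compressive force at the spring. The link shortens elastically by PL/(AE) and the spring compresses by P/k; together these equal δ_free.
So P = δ_free / [L/(AE) + 1/k] = 2.608 / [ 1725/(2050×204×10³) + 1/(230×10³) ].
P = 2.608 / 8.473×10⁻⁶ = 307800 N.
σ = P/A = 307800/2050 = 150.2 MPa.

σ ≈ 150 MPa (compressive)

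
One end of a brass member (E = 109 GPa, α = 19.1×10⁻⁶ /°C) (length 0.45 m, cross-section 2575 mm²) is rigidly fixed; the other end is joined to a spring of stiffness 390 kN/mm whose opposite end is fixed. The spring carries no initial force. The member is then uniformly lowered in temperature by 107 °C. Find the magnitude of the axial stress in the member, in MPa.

σ ≈ 85.7 MPa (tensile)

The unrestrained thermal change is αΔT L = 19.1×10⁻⁶ × 107 × 450 = 0.9197 mm.
With a force P in the spring, the elastic change of the member is PL/(AE) and that of the spring is P/k; compatibility requires their sum to equal δ_free.
So P = δ_free / [L/(AE) + 1/k] = 0.9197 / [ 450/(2575×109×10³) + 1/(390×10³) ].
P = 0.9197 / 4.167×10⁻⁶ = 220700 N.
σ = P/A = 220700/2575 = 85.7 MPa.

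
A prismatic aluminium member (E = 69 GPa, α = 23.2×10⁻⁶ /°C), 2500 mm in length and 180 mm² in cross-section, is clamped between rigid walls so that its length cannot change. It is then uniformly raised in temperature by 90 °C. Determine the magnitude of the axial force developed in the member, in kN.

The ends cannot move, so σ = EαΔT = 69×10³ × 23.2×10⁻⁶ × 90 = 144.1 MPa.
P = AEαΔT = 180 × 69×10³ × 23.2×10⁻⁶ × 90 = 25.93 kN (compressive).

P ≈ 25.9 kN (compressive)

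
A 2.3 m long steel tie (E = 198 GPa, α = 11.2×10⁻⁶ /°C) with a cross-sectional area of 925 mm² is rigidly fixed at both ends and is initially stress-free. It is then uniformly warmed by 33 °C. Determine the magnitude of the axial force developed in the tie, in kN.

The ends cannot move, so σ = EαΔT = 198×10³ × 11.2×10⁻⁶ × 33 = 73.18 MPa.
Axial force P = σA = 73.18 × 925 = 67690 N = 67.69 kN, compressive.

P ≈ 67.7 kN (compressive)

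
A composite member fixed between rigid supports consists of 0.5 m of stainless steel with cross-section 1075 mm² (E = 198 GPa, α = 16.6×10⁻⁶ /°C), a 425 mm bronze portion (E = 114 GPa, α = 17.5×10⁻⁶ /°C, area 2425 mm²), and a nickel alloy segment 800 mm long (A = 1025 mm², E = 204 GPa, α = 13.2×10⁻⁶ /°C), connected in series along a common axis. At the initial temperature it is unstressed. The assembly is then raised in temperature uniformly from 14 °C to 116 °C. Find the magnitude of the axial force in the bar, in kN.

P ≈ 348 kN (compressive)

If the supports were absent, the total length change would be Σ αᵢΔT Lᵢ = 16.6×10⁻⁶×102×500 + 17.5×10⁻⁶×102×425 + 13.2×10⁻⁶×102×800 = 2.682 mm.
Since the ends are fixed, an axial force P builds up, equal in every segment, with P · Σ Lᵢ/(AᵢEᵢ) = δ_free.
The series flexibility is Σ Lᵢ/(AᵢEᵢ) = 500/(1075×198×10³) + 425/(2425×114×10³) + 800/(1025×204×10³) = 7.712×10⁻⁶ mm/N.
So P = 2.682 / 7.712×10⁻⁶ = 347.8 kN, compressive.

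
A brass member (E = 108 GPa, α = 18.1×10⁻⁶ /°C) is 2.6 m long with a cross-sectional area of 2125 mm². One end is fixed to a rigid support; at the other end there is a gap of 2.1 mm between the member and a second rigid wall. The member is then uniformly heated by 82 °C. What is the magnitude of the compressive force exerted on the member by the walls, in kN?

P ≈ 155 kN

Free thermal elongation = αΔT L = 18.1×10⁻⁶ × 82 × 2600 = 3.859 mm.
This exceeds the 2.1 mm gap, so the wall pushes back. The portion of expansion that must be recovered elastically is δ_free − gap = 3.859 − 2.1 = 1.759 mm.
That suppressed elongation corresponds to σ = E·Δ/L = 108×10³ × 1.759/2600 = 73.06 MPa.
P = σA = 73.06 × 2125 = 155.3 kN.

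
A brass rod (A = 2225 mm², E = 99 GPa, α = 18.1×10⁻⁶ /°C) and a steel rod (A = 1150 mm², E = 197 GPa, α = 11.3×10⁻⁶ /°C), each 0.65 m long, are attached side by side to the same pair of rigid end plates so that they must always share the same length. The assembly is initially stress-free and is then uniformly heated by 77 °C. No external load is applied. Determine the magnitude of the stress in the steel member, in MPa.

σ ≈ 50.9 MPa (tensile)

Equilibrium of a rigid end plate with no external load gives equal and opposite internal forces ±P in the two members. Since α_{brass} > α_{steel}, heating drives the brass into compression and the steel into tension.
Compatibility of the two members (thermal + elastic change equal): (α₁ − α₂)ΔT = P·[1/(A₁E₁) + 1/(A₂E₂)].
|α₁ − α₂|·ΔT = 6.8×10⁻⁶ × 77 = 0.0005236.
1/(A₁E₁) + 1/(A₂E₂) = 1/(2225×99×10³) + 1/(1150×197×10³) = 8.954×10⁻⁹ N⁻¹.
P = 0.0005236 / 8.954×10⁻⁹ = 58480 N = 58.48 kN.
σ_{steel} = P/A₂ = 58480/1150 = 50.85 MPa, tensile.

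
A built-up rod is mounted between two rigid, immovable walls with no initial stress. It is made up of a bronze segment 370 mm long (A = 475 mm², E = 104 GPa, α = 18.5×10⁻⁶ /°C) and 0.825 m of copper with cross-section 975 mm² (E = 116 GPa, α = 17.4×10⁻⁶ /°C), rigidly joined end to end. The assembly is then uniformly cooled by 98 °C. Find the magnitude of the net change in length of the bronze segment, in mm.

|ΔL| ≈ 0.382 mm

Free thermal contraction of the whole bar: Σ αᵢΔT Lᵢ = 18.5×10⁻⁶×98×370 + 17.4×10⁻⁶×98×825 = 2.078 mm.
The walls prevent any net length change, so an axial force P (same in every segment) develops. Compatibility: P · Σ Lᵢ/(AᵢEᵢ) = δ_free.
The series flexibility is Σ Lᵢ/(AᵢEᵢ) = 370/(475×104×10³) + 825/(975×116×10³) = 1.478×10⁻⁵ mm/N.
So P = 2.078 / 1.478×10⁻⁵ = 140.5 kN, tensile.
For the bronze segment, free thermal change = 18.5×10⁻⁶×98×370 = 0.6708 mm and elastic change from P = 140500×370/(475×104×10³) = 1.053 mm; these oppose, so the net change is 0.382 mm (segment lengthens).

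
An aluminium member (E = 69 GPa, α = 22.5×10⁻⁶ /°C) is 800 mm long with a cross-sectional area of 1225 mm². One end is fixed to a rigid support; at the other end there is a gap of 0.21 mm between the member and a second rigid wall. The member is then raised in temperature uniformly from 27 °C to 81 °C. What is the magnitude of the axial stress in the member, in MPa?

Unrestrained expansion: δ_free = αΔT L = 22.5×10⁻⁶ × 54 × 800 = 0.972 mm.
This exceeds the 0.21 mm gap, so the wall pushes back. The portion of expansion that must be recovered elastically is δ_free − gap = 0.972 − 0.21 = 0.762 mm.
So σ = E(δ_free − g)/L = 69×10³ × 0.762/800 = 65.72 MPa.

σ ≈ 65.7 MPa (compressive)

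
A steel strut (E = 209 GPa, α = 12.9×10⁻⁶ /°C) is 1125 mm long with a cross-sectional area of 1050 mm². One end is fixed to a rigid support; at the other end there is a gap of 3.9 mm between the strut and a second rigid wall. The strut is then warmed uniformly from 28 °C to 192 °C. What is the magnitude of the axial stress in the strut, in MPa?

Unrestrained expansion: δ_free = αΔT L = 12.9×10⁻⁶ × 164 × 1125 = 2.38 mm.
This is smaller than the 3.9 mm clearance, so the strut expands freely without reaching the stop — the stress is zero.

σ ≈ 0 MPa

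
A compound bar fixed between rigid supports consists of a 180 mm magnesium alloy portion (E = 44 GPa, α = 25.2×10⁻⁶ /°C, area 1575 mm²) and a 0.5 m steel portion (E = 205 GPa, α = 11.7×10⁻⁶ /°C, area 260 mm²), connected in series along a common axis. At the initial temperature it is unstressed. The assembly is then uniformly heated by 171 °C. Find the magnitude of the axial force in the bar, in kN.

P ≈ 148 kN (compressive)

With the walls removed the bar would change length by δ_free = Σ αᵢΔT Lᵢ = 25.2×10⁻⁶×171×180 + 11.7×10⁻⁶×171×500 = 1.776 mm.
The rigid supports impose zero overall length change; the single axial force P common to all segments must satisfy P Σ Lᵢ/(AᵢEᵢ) = δ_free.
The series flexibility is Σ Lᵢ/(AᵢEᵢ) = 180/(1575×44×10³) + 500/(260×205×10³) = 1.198×10⁻⁵ mm/N.
Hence P = δ_free / Σ(L/AE) = 1.776/1.198×10⁻⁵ = 148.3 kN (compressive).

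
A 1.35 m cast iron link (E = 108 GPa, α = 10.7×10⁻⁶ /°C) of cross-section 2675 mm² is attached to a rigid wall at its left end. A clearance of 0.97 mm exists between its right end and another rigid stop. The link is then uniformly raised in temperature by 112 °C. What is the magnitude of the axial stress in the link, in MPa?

σ ≈ 51.8 MPa (compressive)

Unrestrained expansion: δ_free = αΔT L = 10.7×10⁻⁶ × 112 × 1350 = 1.618 mm.
The gap closes (δ_free > 0.97 mm) and the wall then resists a further 1.618 − 0.97 = 0.6478 mm of expansion.
That suppressed elongation corresponds to σ = E·Δ/L = 108×10³ × 0.6478/1350 = 51.83 MPa.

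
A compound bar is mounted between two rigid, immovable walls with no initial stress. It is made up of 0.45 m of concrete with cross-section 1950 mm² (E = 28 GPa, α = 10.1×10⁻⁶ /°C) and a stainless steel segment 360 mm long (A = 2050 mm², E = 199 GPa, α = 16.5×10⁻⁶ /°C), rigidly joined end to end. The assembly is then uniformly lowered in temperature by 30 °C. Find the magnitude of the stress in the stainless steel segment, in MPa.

σ ≈ 16.8 MPa (tensile)

If the supports were absent, the total length change would be Σ αᵢΔT Lᵢ = 10.1×10⁻⁶×30×450 + 16.5×10⁻⁶×30×360 = 0.3145 mm.
Since the ends are fixed, an axial force P builds up, equal in every segment, with P · Σ Lᵢ/(AᵢEᵢ) = δ_free.
The series flexibility is Σ Lᵢ/(AᵢEᵢ) = 450/(1950×28×10³) + 360/(2050×199×10³) = 9.124×10⁻⁶ mm/N.
So P = 0.3145 / 9.124×10⁻⁶ = 34.47 kN, tensile.
σ_{stainless steel} = P / A = 34470 / 2050 = 16.82 MPa.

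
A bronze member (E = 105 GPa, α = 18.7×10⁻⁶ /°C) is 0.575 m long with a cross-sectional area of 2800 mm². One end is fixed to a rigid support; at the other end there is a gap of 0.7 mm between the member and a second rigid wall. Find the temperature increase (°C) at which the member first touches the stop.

ΔT ≈ 65.1 °C

Contact occurs when the free expansion equals the gap: αΔT L = 0.7 mm.
So ΔT = g/(αL) = 0.7/(18.7×10⁻⁶ × 575) = 65.1 °C.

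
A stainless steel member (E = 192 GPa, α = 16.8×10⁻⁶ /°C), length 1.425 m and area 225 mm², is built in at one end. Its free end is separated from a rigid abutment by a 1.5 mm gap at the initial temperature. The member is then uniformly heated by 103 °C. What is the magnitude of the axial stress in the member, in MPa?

σ ≈ 130 MPa (compressive)

Free thermal elongation = αΔT L = 16.8×10⁻⁶ × 103 × 1425 = 2.466 mm.
The gap closes (δ_free > 1.5 mm) and the wall then resists a further 2.466 − 1.5 = 0.9658 mm of expansion.
That suppressed elongation corresponds to σ = E·Δ/L = 192×10³ × 0.9658/1425 = 130.1 MPa.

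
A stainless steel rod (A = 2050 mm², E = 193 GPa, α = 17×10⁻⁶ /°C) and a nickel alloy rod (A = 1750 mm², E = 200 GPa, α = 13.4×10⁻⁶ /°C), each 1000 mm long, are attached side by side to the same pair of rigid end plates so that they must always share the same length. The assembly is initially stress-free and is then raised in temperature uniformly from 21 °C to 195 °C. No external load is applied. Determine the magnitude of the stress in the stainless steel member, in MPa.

Both members must finish at the same length. With the larger α, the stainless steel tends to over-expand; the plates restrain it, putting the stainless steel in compression and the nickel alloy in tension. With no external load the two internal forces are equal and opposite, magnitude P.
Compatibility of the two members (thermal + elastic change equal): (α₁ − α₂)ΔT = P·[1/(A₁E₁) + 1/(A₂E₂)].
|α₁ − α₂|·ΔT = 3.6×10⁻⁶ × 174 = 0.0006264.
1/(A₁E₁) + 1/(A₂E₂) = 1/(2050×193×10³) + 1/(1750×200×10³) = 5.385×10⁻⁹ N⁻¹.
So P = 0.0006264 / 5.385×10⁻⁹ = 116.3 kN.
σ_{stainless steel} = P/A₁ = 116300/2050 = 56.75 MPa, compressive.

σ ≈ 56.7 MPa (compressive)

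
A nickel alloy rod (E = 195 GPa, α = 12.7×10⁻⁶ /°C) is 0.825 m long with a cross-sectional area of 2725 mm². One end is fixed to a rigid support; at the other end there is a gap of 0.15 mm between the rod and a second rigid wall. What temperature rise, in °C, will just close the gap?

ΔT ≈ 14.3 °C

Contact occurs when the free expansion equals the gap: αΔT L = 0.15 mm.
ΔT = 0.15 / (12.7×10⁻⁶ × 825) = 14.32 °C.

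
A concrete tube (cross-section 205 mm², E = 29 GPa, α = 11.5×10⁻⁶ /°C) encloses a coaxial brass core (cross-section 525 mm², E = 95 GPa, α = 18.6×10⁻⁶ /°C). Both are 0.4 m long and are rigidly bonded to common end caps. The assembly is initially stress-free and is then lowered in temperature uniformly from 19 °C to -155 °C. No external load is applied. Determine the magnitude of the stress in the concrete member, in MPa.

σ ≈ 32 MPa (compressive)

Both members must finish at the same length. With the larger α, the brass tends to over-contract; the plates restrain it, putting the brass in tension and the concrete in compression. With no external load the two internal forces are equal and opposite, magnitude P.
Compatibility of the two members (thermal + elastic change equal): (α₁ − α₂)ΔT = P·[1/(A₁E₁) + 1/(A₂E₂)].
|α₁ − α₂|·ΔT = 7.1×10⁻⁶ × 174 = 0.001235.
1/(A₁E₁) + 1/(A₂E₂) = 1/(205×29×10³) + 1/(525×95×10³) = 1.883×10⁻⁷ N⁻¹.
P = 0.001235 / 1.883×10⁻⁷ = 6562 N = 6.562 kN.
σ_{concrete} = P/A₁ = 6562/205 = 32.01 MPa, compressive.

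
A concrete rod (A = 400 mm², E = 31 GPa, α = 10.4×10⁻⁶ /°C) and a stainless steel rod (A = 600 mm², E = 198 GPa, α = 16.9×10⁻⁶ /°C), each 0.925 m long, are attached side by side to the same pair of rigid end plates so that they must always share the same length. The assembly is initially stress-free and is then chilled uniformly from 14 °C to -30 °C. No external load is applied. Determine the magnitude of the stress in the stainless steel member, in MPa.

Both members must finish at the same length. With the larger α, the stainless steel tends to over-contract; the plates restrain it, putting the stainless steel in tension and the concrete in compression. With no external load the two internal forces are equal and opposite, magnitude P.
Equating the net (thermal + elastic) strains gives |α₁ − α₂|·ΔT = P·[1/(A₁E₁) + 1/(A₂E₂)].
|α₁ − α₂|·ΔT = 6.5×10⁻⁶ × 44 = 0.000286.
1/(A₁E₁) + 1/(A₂E₂) = 1/(400×31×10³) + 1/(600×198×10³) = 8.906×10⁻⁸ N⁻¹.
So P = 0.000286 / 8.906×10⁻⁸ = 3.211 kN.
σ_{stainless steel} = P/A₂ = 3211/600 = 5.352 MPa, tensile.

σ ≈ 5.35 MPa (tensile)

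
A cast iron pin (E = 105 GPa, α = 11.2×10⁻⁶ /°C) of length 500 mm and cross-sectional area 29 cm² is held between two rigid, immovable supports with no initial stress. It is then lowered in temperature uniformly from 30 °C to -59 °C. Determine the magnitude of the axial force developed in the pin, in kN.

P ≈ 304 kN (tensile)

Full restraint means ε = 0, so the stress is σ = EαΔT = 105×10³ × 11.2×10⁻⁶ × 89 = 104.7 MPa.
Axial force P = σA = 104.7 × 2900 = 303500 N = 303.5 kN, tensile.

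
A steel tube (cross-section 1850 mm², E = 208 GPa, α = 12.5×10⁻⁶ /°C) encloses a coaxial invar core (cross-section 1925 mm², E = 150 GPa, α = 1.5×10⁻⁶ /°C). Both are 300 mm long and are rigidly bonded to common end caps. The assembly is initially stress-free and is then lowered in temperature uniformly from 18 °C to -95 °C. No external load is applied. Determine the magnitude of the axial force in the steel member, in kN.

P ≈ 205 kN (tensile in the steel)

Both members must finish at the same length. With the larger α, the steel tends to over-contract; the plates restrain it, putting the steel in tension and the invar in compression. With no external load the two internal forces are equal and opposite, magnitude P.
Equating the net (thermal + elastic) strains gives |α₁ − α₂|·ΔT = P·[1/(A₁E₁) + 1/(A₂E₂)].
|α₁ − α₂|·ΔT = 11×10⁻⁶ × 113 = 0.001243.
1/(A₁E₁) + 1/(A₂E₂) = 1/(1850×208×10³) + 1/(1925×150×10³) = 6.062×10⁻⁹ N⁻¹.
So P = 0.001243 / 6.062×10⁻⁹ = 205 kN.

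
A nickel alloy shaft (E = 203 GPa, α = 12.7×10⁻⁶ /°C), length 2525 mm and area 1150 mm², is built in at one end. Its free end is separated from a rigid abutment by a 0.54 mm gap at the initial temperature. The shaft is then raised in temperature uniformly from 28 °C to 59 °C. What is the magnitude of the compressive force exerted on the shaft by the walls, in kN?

If the wall were absent the shaft would grow by αΔT L = 12.7×10⁻⁶ × 31 × 2525 = 0.9941 mm.
The gap closes (δ_free > 0.54 mm) and the wall then resists a further 0.9941 − 0.54 = 0.4541 mm of expansion.
So σ = E(δ_free − g)/L = 203×10³ × 0.4541/2525 = 36.51 MPa.
Force on the wall = σA = 36.51 × 1150 mm² = 41.98 kN.

P ≈ 42 kN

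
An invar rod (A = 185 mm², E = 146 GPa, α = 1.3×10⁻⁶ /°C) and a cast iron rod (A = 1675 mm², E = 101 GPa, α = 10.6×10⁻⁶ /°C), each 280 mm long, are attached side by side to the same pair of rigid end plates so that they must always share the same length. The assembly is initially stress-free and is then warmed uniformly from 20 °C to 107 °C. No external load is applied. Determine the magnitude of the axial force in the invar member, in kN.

The cast iron has the larger α, so on heating it would change length more than the invar if both were free. The rigid plates force a common final length, so the cast iron is put into compression and the invar into tension, with equal and opposite forces P (no external load).
Setting the final lengths equal and cancelling L: (α₁ − α₂)ΔT = P/(A₁E₁) + P/(A₂E₂).
|α₁ − α₂|·ΔT = 9.3×10⁻⁶ × 87 = 0.0008091.
1/(A₁E₁) + 1/(A₂E₂) = 1/(185×146×10³) + 1/(1675×101×10³) = 4.293×10⁻⁸ N⁻¹.
P = 0.0008091 / 4.293×10⁻⁸ = 18850 N = 18.85 kN.

P ≈ 18.8 kN (tensile in the invar)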